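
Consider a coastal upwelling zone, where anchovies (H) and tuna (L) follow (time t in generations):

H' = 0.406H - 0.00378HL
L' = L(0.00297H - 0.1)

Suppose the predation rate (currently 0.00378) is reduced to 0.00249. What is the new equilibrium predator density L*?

L* ≈ 163

At the interior fixed point, setting dH/dt = 0 with H > 0 fixes L* = (prey growth rate)/(HL coefficient) — independent of the other coefficients.
With the change, L* = 0.406/0.00249 = 163; it rises from 107.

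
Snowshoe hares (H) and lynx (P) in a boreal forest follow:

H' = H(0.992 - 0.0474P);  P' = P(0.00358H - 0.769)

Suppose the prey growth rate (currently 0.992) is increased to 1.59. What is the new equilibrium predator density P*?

P* ≈ 33.5

At the interior fixed point, setting dH/dt = 0 with H > 0 fixes P* = (prey growth rate)/(HP coefficient) — independent of the other coefficients.
With the change, P* = 1.59/0.0474 = 33.5; it rises from 20.9.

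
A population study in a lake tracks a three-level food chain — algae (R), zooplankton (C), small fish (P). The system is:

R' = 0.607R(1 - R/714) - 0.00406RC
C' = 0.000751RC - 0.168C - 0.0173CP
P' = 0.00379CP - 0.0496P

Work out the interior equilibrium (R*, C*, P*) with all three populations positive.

From dP/dt = 0: 0.00379C* = 0.0496, so C* = 13.1.
From dR/dt = 0: 0.607(1 - R*/714) = 0.00406·13.1, giving R* = 714·(1 - 0.0875) = 652.
From dC/dt = 0: 0.000751·652 - 0.168 = 0.0173P*, so P* = 0.321/0.0173 = 18.6.

R* ≈ 652, C* ≈ 13.1, P* ≈ 18.6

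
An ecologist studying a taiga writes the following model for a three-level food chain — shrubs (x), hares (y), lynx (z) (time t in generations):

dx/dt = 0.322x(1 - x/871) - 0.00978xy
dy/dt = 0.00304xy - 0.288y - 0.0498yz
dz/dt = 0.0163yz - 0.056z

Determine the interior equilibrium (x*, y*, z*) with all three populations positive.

From dz/dt = 0: 0.0163y* = 0.056, so y* = 3.44.
From dx/dt = 0: 0.322(1 - x*/871) = 0.00978·3.44, giving x* = 871·(1 - 0.104) = 780.
From dy/dt = 0: 0.00304·780 - 0.288 = 0.0498z*, so z* = 2.08/0.0498 = 41.8.

x* ≈ 780, y* ≈ 3.44, z* ≈ 41.8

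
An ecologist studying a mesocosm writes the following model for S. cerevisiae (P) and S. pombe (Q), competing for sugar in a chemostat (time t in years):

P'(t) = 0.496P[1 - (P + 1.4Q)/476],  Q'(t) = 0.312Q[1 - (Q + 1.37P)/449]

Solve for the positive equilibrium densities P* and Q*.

Setting both brackets to zero gives the nullclines P + 1.4Q = 476 and 1.37P + Q = 449.
Substituting Q = 449 - 1.37P into the first: P(1 - 1.4·1.37) = 476 - 1.4·449.
So P* = -153/-0.918 = 166, and then Q* = 449 - 1.37·166 = 221.

P* ≈ 166, Q* ≈ 221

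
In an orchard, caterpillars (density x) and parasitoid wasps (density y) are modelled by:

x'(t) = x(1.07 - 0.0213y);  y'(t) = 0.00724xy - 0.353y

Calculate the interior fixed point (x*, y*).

Set dy/dt = 0 with y > 0: 0.00724x - 0.353 = 0, so x* = 0.353/0.00724 = 48.8.
Set dx/dt = 0 with x > 0: 1.07 - 0.0213y = 0, so y* = 1.07/0.0213 = 50.2.

x* ≈ 48.8, y* ≈ 50.2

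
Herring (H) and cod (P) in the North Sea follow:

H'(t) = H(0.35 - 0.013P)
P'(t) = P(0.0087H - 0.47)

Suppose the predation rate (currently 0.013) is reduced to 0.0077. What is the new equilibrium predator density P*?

P* ≈ 45.5

At the interior fixed point, setting dH/dt = 0 with H > 0 fixes P* = (prey growth rate)/(HP coefficient) — independent of the other coefficients.
With the change, P* = 0.35/0.0077 = 45.5; it rises from 26.9.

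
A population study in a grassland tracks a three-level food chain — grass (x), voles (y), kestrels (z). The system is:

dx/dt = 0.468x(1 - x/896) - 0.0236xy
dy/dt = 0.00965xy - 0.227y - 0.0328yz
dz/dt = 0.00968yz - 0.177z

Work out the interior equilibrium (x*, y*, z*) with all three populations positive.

x* ≈ 69.8, y* ≈ 18.3, z* ≈ 13.6

From dz/dt = 0: 0.00968y* = 0.177, so y* = 18.3.
From dx/dt = 0: 0.468(1 - x*/896) = 0.0236·18.3, giving x* = 896·(1 - 0.922) = 69.8.
From dy/dt = 0: 0.00965·69.8 - 0.227 = 0.0328z*, so z* = 0.447/0.0328 = 13.6.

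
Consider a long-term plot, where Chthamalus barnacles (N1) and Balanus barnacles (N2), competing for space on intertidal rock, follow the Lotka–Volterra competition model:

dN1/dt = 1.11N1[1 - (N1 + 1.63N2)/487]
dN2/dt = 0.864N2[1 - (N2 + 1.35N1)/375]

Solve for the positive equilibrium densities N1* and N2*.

N1* ≈ 103, N2* ≈ 235

Setting both brackets to zero gives the nullclines N1 + 1.63N2 = 487 and 1.35N1 + N2 = 375.
Substituting N2 = 375 - 1.35N1 into the first: N1(1 - 1.63·1.35) = 487 - 1.63·375.
So N1* = -124/-1.2 = 103, and then N2* = 375 - 1.35·103 = 235.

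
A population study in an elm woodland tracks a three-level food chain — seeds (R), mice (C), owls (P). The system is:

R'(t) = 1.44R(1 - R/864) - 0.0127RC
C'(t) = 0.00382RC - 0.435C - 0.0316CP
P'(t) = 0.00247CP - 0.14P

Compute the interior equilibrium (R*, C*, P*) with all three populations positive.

From dP/dt = 0: 0.00247C* = 0.14, so C* = 56.7.
From dR/dt = 0: 1.44(1 - R*/864) = 0.0127·56.7, giving R* = 864·(1 - 0.5) = 432.
From dC/dt = 0: 0.00382·432 - 0.435 = 0.0316P*, so P* = 1.22/0.0316 = 38.5.

R* ≈ 432, C* ≈ 56.7, P* ≈ 38.5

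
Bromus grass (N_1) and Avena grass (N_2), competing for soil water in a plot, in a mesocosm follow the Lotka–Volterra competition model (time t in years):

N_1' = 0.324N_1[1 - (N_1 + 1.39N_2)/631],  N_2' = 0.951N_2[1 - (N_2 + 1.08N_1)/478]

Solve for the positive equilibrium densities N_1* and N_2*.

N_1* ≈ 66.7, N_2* ≈ 406

Setting both brackets to zero gives the nullclines N_1 + 1.39N_2 = 631 and 1.08N_1 + N_2 = 478.
Substituting N_2 = 478 - 1.08N_1 into the first: N_1(1 - 1.39·1.08) = 631 - 1.39·478.
So N_1* = -33.4/-0.501 = 66.7, and then N_2* = 478 - 1.08·66.7 = 406.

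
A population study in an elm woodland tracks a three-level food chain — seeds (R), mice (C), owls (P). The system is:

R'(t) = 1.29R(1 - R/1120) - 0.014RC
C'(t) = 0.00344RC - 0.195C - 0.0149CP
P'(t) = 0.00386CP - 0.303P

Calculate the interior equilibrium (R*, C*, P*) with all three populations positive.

R* ≈ 166, C* ≈ 78.5, P* ≈ 25.2

From dP/dt = 0: 0.00386C* = 0.303, so C* = 78.5.
From dR/dt = 0: 1.29(1 - R*/1120) = 0.014·78.5, giving R* = 1120·(1 - 0.852) = 166.
From dC/dt = 0: 0.00344·166 - 0.195 = 0.0149P*, so P* = 0.376/0.0149 = 25.2.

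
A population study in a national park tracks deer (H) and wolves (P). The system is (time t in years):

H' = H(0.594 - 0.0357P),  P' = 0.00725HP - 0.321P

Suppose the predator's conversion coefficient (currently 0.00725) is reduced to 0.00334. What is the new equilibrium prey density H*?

At the interior fixed point, setting dP/dt = 0 with P > 0 fixes H* = (predator death rate)/(HP coefficient) — independent of the other coefficients.
With the change, H* = 0.321/0.00334 = 96.1; it rises from 44.3.

H* ≈ 96.1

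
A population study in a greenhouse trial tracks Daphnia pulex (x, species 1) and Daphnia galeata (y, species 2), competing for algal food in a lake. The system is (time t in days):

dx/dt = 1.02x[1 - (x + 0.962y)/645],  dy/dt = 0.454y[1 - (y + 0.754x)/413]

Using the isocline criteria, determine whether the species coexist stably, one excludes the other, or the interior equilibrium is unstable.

species 1 excludes species 2

Compare the nullcline intercepts: K1/α12 = 645/0.962 = 670 > K2 = 413; K2/α21 = 413/0.754 = 548 < K1 = 645.
Since the inequalities point opposite ways, species 1 can invade but species 2 cannot.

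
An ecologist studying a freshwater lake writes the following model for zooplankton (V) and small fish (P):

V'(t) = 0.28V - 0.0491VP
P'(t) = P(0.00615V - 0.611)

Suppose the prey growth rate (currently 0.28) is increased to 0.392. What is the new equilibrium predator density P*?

At the interior fixed point, setting dV/dt = 0 with V > 0 fixes P* = (prey growth rate)/(VP coefficient) — independent of the other coefficients.
With the change, P* = 0.392/0.0491 = 7.98; it rises from 5.7.

P* ≈ 7.98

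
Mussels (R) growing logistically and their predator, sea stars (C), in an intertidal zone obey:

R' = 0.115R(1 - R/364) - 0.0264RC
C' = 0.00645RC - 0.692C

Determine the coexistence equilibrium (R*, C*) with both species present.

R* ≈ 107, C* ≈ 3.07

From dC/dt = 0 with C > 0: 0.00645R* = 0.692, so R* = 107.
Substitute into dR/dt = 0: 0.115(1 - 107/364) = 0.0264C*.
The bracket is 0.705, giving C* = 0.0811/0.0264 = 3.07.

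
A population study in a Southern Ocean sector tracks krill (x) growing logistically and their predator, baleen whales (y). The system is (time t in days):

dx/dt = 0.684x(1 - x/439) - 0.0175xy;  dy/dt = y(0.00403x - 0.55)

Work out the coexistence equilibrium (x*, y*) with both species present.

x* ≈ 136, y* ≈ 26.9

From dy/dt = 0 with y > 0: 0.00403x* = 0.55, so x* = 136.
Substitute into dx/dt = 0: 0.684(1 - 136/439) = 0.0175y*.
The bracket is 0.689, giving y* = 0.471/0.0175 = 26.9.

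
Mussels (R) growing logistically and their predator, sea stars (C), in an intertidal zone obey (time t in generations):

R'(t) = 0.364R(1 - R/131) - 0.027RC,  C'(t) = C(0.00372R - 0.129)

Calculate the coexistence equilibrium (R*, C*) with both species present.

R* ≈ 34.7, C* ≈ 9.91

From dC/dt = 0 with C > 0: 0.00372R* = 0.129, so R* = 34.7.
Substitute into dR/dt = 0: 0.364(1 - 34.7/131) = 0.027C*.
The bracket is 0.735, giving C* = 0.268/0.027 = 9.91.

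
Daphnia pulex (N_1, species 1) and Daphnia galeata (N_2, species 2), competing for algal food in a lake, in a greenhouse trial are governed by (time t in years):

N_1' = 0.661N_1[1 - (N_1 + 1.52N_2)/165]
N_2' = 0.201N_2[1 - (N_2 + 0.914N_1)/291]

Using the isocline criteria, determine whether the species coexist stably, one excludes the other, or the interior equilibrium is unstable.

Compare the nullcline intercepts: K1/α12 = 165/1.52 = 109 < K2 = 291; K2/α21 = 291/0.914 = 318 > K1 = 165.
Since the inequalities point opposite ways, species 2 can invade but species 1 cannot.

species 2 excludes species 1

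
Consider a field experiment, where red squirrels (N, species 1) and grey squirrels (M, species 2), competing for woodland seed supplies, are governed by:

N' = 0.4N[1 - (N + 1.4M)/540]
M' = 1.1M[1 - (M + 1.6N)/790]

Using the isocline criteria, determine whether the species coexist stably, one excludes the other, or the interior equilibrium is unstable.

Compare the nullcline intercepts: K1/α12 = 540/1.4 = 386 < K2 = 790; K2/α21 = 790/1.6 = 494 < K1 = 540.
Since both are reversed, neither can invade when rare; the interior point is a saddle.

unstable coexistence (outcome depends on initial conditions)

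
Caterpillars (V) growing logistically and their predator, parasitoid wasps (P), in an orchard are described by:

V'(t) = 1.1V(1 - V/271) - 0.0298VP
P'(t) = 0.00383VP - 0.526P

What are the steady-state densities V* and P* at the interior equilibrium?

V* ≈ 137, P* ≈ 18.2

From dP/dt = 0 with P > 0: 0.00383V* = 0.526, so V* = 137.
Substitute into dV/dt = 0: 1.1(1 - 137/271) = 0.0298P*.
The bracket is 0.493, giving P* = 0.543/0.0298 = 18.2.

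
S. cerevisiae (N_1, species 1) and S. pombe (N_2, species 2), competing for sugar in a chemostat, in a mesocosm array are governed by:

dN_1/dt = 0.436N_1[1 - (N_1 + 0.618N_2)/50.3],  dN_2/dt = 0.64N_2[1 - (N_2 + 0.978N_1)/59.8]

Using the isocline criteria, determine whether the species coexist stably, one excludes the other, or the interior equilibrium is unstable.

Compare the nullcline intercepts: K1/α12 = 50.3/0.618 = 81.4 > K2 = 59.8; K2/α21 = 59.8/0.978 = 61.1 > K1 = 50.3.
Since both inequalities hold, each species can invade when rare, so the interior equilibrium is stable.

stable coexistence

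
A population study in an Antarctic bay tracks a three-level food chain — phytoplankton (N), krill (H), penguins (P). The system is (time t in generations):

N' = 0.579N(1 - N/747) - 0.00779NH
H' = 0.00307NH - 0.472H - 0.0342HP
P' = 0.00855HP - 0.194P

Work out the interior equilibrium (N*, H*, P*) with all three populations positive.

N* ≈ 519, H* ≈ 22.7, P* ≈ 32.8

From dP/dt = 0: 0.00855H* = 0.194, so H* = 22.7.
From dN/dt = 0: 0.579(1 - N*/747) = 0.00779·22.7, giving N* = 747·(1 - 0.305) = 519.
From dH/dt = 0: 0.00307·519 - 0.472 = 0.0342P*, so P* = 1.12/0.0342 = 32.8.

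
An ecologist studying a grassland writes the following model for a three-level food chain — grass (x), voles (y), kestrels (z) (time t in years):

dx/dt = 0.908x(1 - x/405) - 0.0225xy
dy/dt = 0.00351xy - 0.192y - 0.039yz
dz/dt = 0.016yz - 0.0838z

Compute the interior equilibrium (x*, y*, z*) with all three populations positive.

x* ≈ 352, y* ≈ 5.24, z* ≈ 26.8

From dz/dt = 0: 0.016y* = 0.0838, so y* = 5.24.
From dx/dt = 0: 0.908(1 - x*/405) = 0.0225·5.24, giving x* = 405·(1 - 0.13) = 352.
From dy/dt = 0: 0.00351·352 - 0.192 = 0.039z*, so z* = 1.05/0.039 = 26.8.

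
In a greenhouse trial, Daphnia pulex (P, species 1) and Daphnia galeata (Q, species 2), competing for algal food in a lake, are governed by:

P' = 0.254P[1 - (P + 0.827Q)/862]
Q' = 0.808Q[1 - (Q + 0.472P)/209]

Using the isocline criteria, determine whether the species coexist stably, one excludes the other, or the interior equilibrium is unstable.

Compare the nullcline intercepts: K1/α12 = 862/0.827 = 1040 > K2 = 209; K2/α21 = 209/0.472 = 443 < K1 = 862.
Since the inequalities point opposite ways, species 1 can invade but species 2 cannot.

species 1 excludes species 2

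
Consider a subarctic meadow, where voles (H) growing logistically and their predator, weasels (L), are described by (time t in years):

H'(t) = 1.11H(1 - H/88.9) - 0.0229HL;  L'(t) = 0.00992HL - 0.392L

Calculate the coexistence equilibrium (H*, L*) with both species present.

From dL/dt = 0 with L > 0: 0.00992H* = 0.392, so H* = 39.5.
Substitute into dH/dt = 0: 1.11(1 - 39.5/88.9) = 0.0229L*.
The bracket is 0.555, giving L* = 0.617/0.0229 = 26.9.

H* ≈ 39.5, L* ≈ 26.9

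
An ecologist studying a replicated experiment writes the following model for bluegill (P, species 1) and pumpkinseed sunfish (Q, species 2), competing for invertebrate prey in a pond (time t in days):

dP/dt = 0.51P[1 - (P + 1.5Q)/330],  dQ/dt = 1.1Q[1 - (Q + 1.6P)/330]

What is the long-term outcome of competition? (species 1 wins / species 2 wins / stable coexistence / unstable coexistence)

Compare the nullcline intercepts: K1/α12 = 330/1.5 = 220 < K2 = 330; K2/α21 = 330/1.6 = 206 < K1 = 330.
Since both are reversed, neither can invade when rare; the interior point is a saddle.

unstable coexistence (outcome depends on initial conditions)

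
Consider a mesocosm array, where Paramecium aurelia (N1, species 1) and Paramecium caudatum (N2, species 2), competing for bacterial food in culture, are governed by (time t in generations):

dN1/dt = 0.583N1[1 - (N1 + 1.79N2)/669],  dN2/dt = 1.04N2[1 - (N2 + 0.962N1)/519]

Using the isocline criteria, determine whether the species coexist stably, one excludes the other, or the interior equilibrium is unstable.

Compare the nullcline intercepts: K1/α12 = 669/1.79 = 374 < K2 = 519; K2/α21 = 519/0.962 = 540 < K1 = 669.
Since both are reversed, neither can invade when rare; the interior point is a saddle.

unstable coexistence (outcome depends on initial conditions)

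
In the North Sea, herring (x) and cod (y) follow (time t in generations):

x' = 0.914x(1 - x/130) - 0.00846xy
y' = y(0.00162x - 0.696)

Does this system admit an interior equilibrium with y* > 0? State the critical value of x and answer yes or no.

The predator equation gives dy/dt > 0 only when x > 0.696/0.00162 = 430.
Without the predator, x → K = 130. Since 130 < 430, the predator cannot invade.

Threshold x = 430; K < 430, so no, the predator goes extinct.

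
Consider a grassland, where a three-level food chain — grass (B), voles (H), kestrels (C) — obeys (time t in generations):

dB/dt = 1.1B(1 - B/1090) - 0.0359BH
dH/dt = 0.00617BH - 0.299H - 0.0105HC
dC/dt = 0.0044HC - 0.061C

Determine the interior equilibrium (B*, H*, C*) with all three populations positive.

From dC/dt = 0: 0.0044H* = 0.061, so H* = 13.9.
From dB/dt = 0: 1.1(1 - B*/1090) = 0.0359·13.9, giving B* = 1090·(1 - 0.452) = 597.
From dH/dt = 0: 0.00617·597 - 0.299 = 0.0105C*, so C* = 3.38/0.0105 = 322.

B* ≈ 597, H* ≈ 13.9, C* ≈ 322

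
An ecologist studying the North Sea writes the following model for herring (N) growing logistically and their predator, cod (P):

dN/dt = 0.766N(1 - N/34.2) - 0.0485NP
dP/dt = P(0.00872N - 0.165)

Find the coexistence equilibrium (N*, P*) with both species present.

N* ≈ 18.9, P* ≈ 7.06

From dP/dt = 0 with P > 0: 0.00872N* = 0.165, so N* = 18.9.
Substitute into dN/dt = 0: 0.766(1 - 18.9/34.2) = 0.0485P*.
The bracket is 0.447, giving P* = 0.342/0.0485 = 7.06.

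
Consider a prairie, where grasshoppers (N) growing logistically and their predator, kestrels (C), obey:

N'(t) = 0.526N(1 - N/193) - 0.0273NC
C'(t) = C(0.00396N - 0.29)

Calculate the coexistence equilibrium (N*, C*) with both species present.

N* ≈ 73.2, C* ≈ 12

From dC/dt = 0 with C > 0: 0.00396N* = 0.29, so N* = 73.2.
Substitute into dN/dt = 0: 0.526(1 - 73.2/193) = 0.0273C*.
The bracket is 0.621, giving C* = 0.326/0.0273 = 12.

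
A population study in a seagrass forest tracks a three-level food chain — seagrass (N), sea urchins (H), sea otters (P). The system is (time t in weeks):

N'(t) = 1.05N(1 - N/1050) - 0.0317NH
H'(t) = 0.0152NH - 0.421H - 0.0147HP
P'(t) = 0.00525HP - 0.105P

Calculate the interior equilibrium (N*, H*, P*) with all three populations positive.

N* ≈ 416, H* ≈ 20, P* ≈ 402

From dP/dt = 0: 0.00525H* = 0.105, so H* = 20.
From dN/dt = 0: 1.05(1 - N*/1050) = 0.0317·20, giving N* = 1050·(1 - 0.604) = 416.
From dH/dt = 0: 0.0152·416 - 0.421 = 0.0147P*, so P* = 5.9/0.0147 = 402.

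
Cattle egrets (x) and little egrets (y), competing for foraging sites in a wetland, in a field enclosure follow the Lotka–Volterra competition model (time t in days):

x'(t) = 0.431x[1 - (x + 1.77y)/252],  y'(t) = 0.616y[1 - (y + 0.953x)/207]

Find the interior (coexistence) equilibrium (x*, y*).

Setting both brackets to zero gives the nullclines x + 1.77y = 252 and 0.953x + y = 207.
Substituting y = 207 - 0.953x into the first: x(1 - 1.77·0.953) = 252 - 1.77·207.
So x* = -114/-0.687 = 167, and then y* = 207 - 0.953·167 = 48.3.

x* ≈ 167, y* ≈ 48.3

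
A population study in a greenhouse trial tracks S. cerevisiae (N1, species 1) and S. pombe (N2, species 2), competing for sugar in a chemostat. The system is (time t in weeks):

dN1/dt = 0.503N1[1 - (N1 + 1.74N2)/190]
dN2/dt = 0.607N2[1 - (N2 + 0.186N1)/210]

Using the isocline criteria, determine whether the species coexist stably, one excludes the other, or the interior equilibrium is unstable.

species 2 excludes species 1

Compare the nullcline intercepts: K1/α12 = 190/1.74 = 109 < K2 = 210; K2/α21 = 210/0.186 = 1130 > K1 = 190.
Since the inequalities point opposite ways, species 2 can invade but species 1 cannot.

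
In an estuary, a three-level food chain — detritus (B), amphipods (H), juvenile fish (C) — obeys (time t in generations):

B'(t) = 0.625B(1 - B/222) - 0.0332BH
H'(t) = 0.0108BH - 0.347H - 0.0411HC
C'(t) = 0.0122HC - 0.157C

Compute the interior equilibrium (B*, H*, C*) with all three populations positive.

B* ≈ 70.2, H* ≈ 12.9, C* ≈ 10

From dC/dt = 0: 0.0122H* = 0.157, so H* = 12.9.
From dB/dt = 0: 0.625(1 - B*/222) = 0.0332·12.9, giving B* = 222·(1 - 0.684) = 70.2.
From dH/dt = 0: 0.0108·70.2 - 0.347 = 0.0411C*, so C* = 0.412/0.0411 = 10.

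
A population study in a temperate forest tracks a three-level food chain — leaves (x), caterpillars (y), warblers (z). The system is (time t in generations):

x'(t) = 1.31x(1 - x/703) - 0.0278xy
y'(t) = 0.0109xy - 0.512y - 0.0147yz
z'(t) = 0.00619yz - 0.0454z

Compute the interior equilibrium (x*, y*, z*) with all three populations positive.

From dz/dt = 0: 0.00619y* = 0.0454, so y* = 7.33.
From dx/dt = 0: 1.31(1 - x*/703) = 0.0278·7.33, giving x* = 703·(1 - 0.156) = 594.
From dy/dt = 0: 0.0109·594 - 0.512 = 0.0147z*, so z* = 5.96/0.0147 = 405.

x* ≈ 594, y* ≈ 7.33, z* ≈ 405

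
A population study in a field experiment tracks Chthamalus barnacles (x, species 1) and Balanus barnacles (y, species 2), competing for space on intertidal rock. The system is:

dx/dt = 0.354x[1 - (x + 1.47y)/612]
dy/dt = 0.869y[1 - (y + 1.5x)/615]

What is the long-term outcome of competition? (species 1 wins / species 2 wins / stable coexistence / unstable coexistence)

Compare the nullcline intercepts: K1/α12 = 612/1.47 = 416 < K2 = 615; K2/α21 = 615/1.5 = 410 < K1 = 612.
Since both are reversed, neither can invade when rare; the interior point is a saddle.

unstable coexistence (outcome depends on initial conditions)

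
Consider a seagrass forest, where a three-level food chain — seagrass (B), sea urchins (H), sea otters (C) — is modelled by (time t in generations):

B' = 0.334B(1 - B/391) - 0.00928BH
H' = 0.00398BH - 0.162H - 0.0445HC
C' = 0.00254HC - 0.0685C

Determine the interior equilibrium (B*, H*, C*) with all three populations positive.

B* ≈ 98, H* ≈ 27, C* ≈ 5.13

From dC/dt = 0: 0.00254H* = 0.0685, so H* = 27.
From dB/dt = 0: 0.334(1 - B*/391) = 0.00928·27, giving B* = 391·(1 - 0.749) = 98.
From dH/dt = 0: 0.00398·98 - 0.162 = 0.0445C*, so C* = 0.228/0.0445 = 5.13.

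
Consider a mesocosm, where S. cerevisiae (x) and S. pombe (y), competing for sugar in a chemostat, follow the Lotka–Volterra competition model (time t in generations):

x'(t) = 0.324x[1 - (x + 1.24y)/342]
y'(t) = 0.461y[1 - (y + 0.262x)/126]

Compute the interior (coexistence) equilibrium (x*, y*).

x* ≈ 275, y* ≈ 53.9

Setting both brackets to zero gives the nullclines x + 1.24y = 342 and 0.262x + y = 126.
Substituting y = 126 - 0.262x into the first: x(1 - 1.24·0.262) = 342 - 1.24·126.
So x* = 186/0.675 = 275, and then y* = 126 - 0.262·275 = 53.9.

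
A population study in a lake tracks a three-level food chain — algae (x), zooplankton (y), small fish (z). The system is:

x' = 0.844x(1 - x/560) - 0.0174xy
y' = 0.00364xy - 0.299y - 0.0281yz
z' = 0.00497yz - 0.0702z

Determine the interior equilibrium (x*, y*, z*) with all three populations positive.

x* ≈ 397, y* ≈ 14.1, z* ≈ 40.8

From dz/dt = 0: 0.00497y* = 0.0702, so y* = 14.1.
From dx/dt = 0: 0.844(1 - x*/560) = 0.0174·14.1, giving x* = 560·(1 - 0.291) = 397.
From dy/dt = 0: 0.00364·397 - 0.299 = 0.0281z*, so z* = 1.15/0.0281 = 40.8.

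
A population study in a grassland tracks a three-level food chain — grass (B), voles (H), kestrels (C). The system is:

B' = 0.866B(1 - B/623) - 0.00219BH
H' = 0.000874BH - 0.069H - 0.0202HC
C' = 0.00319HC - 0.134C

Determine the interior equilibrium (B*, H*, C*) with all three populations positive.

From dC/dt = 0: 0.00319H* = 0.134, so H* = 42.
From dB/dt = 0: 0.866(1 - B*/623) = 0.00219·42, giving B* = 623·(1 - 0.106) = 557.
From dH/dt = 0: 0.000874·557 - 0.069 = 0.0202C*, so C* = 0.418/0.0202 = 20.7.

B* ≈ 557, H* ≈ 42, C* ≈ 20.7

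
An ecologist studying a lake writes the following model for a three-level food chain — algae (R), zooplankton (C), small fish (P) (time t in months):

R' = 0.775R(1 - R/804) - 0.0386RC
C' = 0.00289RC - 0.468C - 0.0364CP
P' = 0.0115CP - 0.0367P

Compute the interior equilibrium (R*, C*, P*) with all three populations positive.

From dP/dt = 0: 0.0115C* = 0.0367, so C* = 3.19.
From dR/dt = 0: 0.775(1 - R*/804) = 0.0386·3.19, giving R* = 804·(1 - 0.159) = 676.
From dC/dt = 0: 0.00289·676 - 0.468 = 0.0364P*, so P* = 1.49/0.0364 = 40.8.

R* ≈ 676, C* ≈ 3.19, P* ≈ 40.8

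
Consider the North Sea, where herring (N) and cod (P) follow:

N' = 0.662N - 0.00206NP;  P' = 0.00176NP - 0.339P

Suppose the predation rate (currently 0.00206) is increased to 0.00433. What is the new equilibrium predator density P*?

P* ≈ 153

At the interior fixed point, setting dN/dt = 0 with N > 0 fixes P* = (prey growth rate)/(NP coefficient) — independent of the other coefficients.
With the change, P* = 0.662/0.00433 = 153; it falls from 321.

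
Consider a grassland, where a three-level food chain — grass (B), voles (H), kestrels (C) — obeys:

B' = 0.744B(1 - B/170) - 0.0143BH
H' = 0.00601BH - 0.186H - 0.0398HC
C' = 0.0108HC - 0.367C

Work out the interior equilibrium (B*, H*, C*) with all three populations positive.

B* ≈ 59, H* ≈ 34, C* ≈ 4.23

From dC/dt = 0: 0.0108H* = 0.367, so H* = 34.
From dB/dt = 0: 0.744(1 - B*/170) = 0.0143·34, giving B* = 170·(1 - 0.653) = 59.
From dH/dt = 0: 0.00601·59 - 0.186 = 0.0398C*, so C* = 0.168/0.0398 = 4.23.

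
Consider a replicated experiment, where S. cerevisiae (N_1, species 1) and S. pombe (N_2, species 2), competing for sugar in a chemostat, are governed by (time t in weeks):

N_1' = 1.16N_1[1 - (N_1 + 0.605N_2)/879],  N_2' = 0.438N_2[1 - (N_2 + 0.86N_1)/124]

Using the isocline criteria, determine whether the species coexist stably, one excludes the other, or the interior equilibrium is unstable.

species 1 excludes species 2

Compare the nullcline intercepts: K1/α12 = 879/0.605 = 1450 > K2 = 124; K2/α21 = 124/0.86 = 144 < K1 = 879.
Since the inequalities point opposite ways, species 1 can invade but species 2 cannot.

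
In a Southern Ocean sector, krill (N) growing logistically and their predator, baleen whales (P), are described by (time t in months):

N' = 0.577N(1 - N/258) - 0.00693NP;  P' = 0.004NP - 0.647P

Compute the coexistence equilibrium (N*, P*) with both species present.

From dP/dt = 0 with P > 0: 0.004N* = 0.647, so N* = 162.
Substitute into dN/dt = 0: 0.577(1 - 162/258) = 0.00693P*.
The bracket is 0.373, giving P* = 0.215/0.00693 = 31.1.

N* ≈ 162, P* ≈ 31.1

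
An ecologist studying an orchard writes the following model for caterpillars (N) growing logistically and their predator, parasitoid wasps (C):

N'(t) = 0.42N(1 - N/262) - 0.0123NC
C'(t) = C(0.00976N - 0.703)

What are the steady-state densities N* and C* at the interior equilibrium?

N* ≈ 72, C* ≈ 24.8

From dC/dt = 0 with C > 0: 0.00976N* = 0.703, so N* = 72.
Substitute into dN/dt = 0: 0.42(1 - 72/262) = 0.0123C*.
The bracket is 0.725, giving C* = 0.305/0.0123 = 24.8.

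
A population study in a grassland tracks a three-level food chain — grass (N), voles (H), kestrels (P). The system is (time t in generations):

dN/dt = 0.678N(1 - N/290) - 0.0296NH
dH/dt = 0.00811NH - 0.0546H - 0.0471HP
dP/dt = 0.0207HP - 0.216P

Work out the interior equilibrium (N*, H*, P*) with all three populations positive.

N* ≈ 158, H* ≈ 10.4, P* ≈ 26

From dP/dt = 0: 0.0207H* = 0.216, so H* = 10.4.
From dN/dt = 0: 0.678(1 - N*/290) = 0.0296·10.4, giving N* = 290·(1 - 0.456) = 158.
From dH/dt = 0: 0.00811·158 - 0.0546 = 0.0471P*, so P* = 1.23/0.0471 = 26.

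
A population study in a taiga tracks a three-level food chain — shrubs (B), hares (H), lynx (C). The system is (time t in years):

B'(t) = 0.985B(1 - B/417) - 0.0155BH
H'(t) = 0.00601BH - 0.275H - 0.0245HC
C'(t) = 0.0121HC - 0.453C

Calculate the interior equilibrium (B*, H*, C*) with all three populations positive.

From dC/dt = 0: 0.0121H* = 0.453, so H* = 37.4.
From dB/dt = 0: 0.985(1 - B*/417) = 0.0155·37.4, giving B* = 417·(1 - 0.589) = 171.
From dH/dt = 0: 0.00601·171 - 0.275 = 0.0245C*, so C* = 0.755/0.0245 = 30.8.

B* ≈ 171, H* ≈ 37.4, C* ≈ 30.8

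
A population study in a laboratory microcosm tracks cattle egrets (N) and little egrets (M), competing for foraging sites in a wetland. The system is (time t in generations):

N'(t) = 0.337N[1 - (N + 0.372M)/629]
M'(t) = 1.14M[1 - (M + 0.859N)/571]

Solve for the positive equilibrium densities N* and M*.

Setting both brackets to zero gives the nullclines N + 0.372M = 629 and 0.859N + M = 571.
Substituting M = 571 - 0.859N into the first: N(1 - 0.372·0.859) = 629 - 0.372·571.
So N* = 417/0.68 = 612, and then M* = 571 - 0.859·612 = 45.1.

N* ≈ 612, M* ≈ 45.1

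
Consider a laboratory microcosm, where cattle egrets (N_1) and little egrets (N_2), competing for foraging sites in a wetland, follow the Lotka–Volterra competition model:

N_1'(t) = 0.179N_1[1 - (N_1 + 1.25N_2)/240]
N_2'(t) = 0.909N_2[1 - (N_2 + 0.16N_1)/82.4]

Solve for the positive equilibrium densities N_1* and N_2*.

Setting both brackets to zero gives the nullclines N_1 + 1.25N_2 = 240 and 0.16N_1 + N_2 = 82.4.
Substituting N_2 = 82.4 - 0.16N_1 into the first: N_1(1 - 1.25·0.16) = 240 - 1.25·82.4.
So N_1* = 137/0.8 = 171, and then N_2* = 82.4 - 0.16·171 = 55.

N_1* ≈ 171, N_2* ≈ 55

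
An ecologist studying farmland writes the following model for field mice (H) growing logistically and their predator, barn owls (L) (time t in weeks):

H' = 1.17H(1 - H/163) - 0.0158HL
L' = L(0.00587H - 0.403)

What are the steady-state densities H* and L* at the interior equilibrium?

H* ≈ 68.7, L* ≈ 42.9

From dL/dt = 0 with L > 0: 0.00587H* = 0.403, so H* = 68.7.
Substitute into dH/dt = 0: 1.17(1 - 68.7/163) = 0.0158L*.
The bracket is 0.579, giving L* = 0.677/0.0158 = 42.9.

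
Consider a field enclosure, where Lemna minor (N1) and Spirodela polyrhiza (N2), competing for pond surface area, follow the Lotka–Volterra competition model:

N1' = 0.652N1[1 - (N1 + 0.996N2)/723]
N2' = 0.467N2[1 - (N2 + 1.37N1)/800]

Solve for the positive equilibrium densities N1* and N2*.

Setting both brackets to zero gives the nullclines N1 + 0.996N2 = 723 and 1.37N1 + N2 = 800.
Substituting N2 = 800 - 1.37N1 into the first: N1(1 - 0.996·1.37) = 723 - 0.996·800.
So N1* = -73.8/-0.365 = 202, and then N2* = 800 - 1.37·202 = 523.

N1* ≈ 202, N2* ≈ 523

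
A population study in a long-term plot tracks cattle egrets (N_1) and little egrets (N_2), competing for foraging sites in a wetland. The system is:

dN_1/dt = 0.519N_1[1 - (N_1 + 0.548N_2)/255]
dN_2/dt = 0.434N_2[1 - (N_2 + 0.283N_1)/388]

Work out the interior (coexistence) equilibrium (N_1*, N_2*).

N_1* ≈ 50.2, N_2* ≈ 374

Setting both brackets to zero gives the nullclines N_1 + 0.548N_2 = 255 and 0.283N_1 + N_2 = 388.
Substituting N_2 = 388 - 0.283N_1 into the first: N_1(1 - 0.548·0.283) = 255 - 0.548·388.
So N_1* = 42.4/0.845 = 50.2, and then N_2* = 388 - 0.283·50.2 = 374.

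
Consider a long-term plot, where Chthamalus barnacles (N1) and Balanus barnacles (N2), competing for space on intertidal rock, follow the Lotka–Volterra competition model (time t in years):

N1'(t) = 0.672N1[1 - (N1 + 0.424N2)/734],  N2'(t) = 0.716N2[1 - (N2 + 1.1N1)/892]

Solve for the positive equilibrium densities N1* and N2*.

N1* ≈ 667, N2* ≈ 159

Setting both brackets to zero gives the nullclines N1 + 0.424N2 = 734 and 1.1N1 + N2 = 892.
Substituting N2 = 892 - 1.1N1 into the first: N1(1 - 0.424·1.1) = 734 - 0.424·892.
So N1* = 356/0.534 = 667, and then N2* = 892 - 1.1·667 = 159.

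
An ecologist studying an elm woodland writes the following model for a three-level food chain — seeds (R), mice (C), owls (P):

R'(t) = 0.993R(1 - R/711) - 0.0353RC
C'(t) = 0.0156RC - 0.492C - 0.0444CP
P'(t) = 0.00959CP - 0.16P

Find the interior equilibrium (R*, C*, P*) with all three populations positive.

From dP/dt = 0: 0.00959C* = 0.16, so C* = 16.7.
From dR/dt = 0: 0.993(1 - R*/711) = 0.0353·16.7, giving R* = 711·(1 - 0.593) = 289.
From dC/dt = 0: 0.0156·289 - 0.492 = 0.0444P*, so P* = 4.02/0.0444 = 90.6.

R* ≈ 289, C* ≈ 16.7, P* ≈ 90.6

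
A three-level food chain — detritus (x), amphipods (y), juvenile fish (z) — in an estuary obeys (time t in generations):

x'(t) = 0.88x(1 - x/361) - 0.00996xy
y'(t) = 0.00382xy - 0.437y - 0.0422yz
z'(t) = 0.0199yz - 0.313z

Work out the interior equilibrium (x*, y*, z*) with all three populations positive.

x* ≈ 297, y* ≈ 15.7, z* ≈ 16.5

From dz/dt = 0: 0.0199y* = 0.313, so y* = 15.7.
From dx/dt = 0: 0.88(1 - x*/361) = 0.00996·15.7, giving x* = 361·(1 - 0.178) = 297.
From dy/dt = 0: 0.00382·297 - 0.437 = 0.0422z*, so z* = 0.697/0.0422 = 16.5.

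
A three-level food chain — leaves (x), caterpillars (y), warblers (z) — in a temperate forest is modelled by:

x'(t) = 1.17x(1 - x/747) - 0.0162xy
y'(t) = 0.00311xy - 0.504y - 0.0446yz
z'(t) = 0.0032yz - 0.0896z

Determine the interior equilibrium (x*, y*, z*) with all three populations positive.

From dz/dt = 0: 0.0032y* = 0.0896, so y* = 28.
From dx/dt = 0: 1.17(1 - x*/747) = 0.0162·28, giving x* = 747·(1 - 0.388) = 457.
From dy/dt = 0: 0.00311·457 - 0.504 = 0.0446z*, so z* = 0.918/0.0446 = 20.6.

x* ≈ 457, y* ≈ 28, z* ≈ 20.6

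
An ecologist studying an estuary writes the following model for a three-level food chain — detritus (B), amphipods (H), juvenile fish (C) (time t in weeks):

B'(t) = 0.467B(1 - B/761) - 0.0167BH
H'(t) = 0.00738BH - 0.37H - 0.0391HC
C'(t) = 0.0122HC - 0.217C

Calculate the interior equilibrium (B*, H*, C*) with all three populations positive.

B* ≈ 277, H* ≈ 17.8, C* ≈ 42.8

From dC/dt = 0: 0.0122H* = 0.217, so H* = 17.8.
From dB/dt = 0: 0.467(1 - B*/761) = 0.0167·17.8, giving B* = 761·(1 - 0.636) = 277.
From dH/dt = 0: 0.00738·277 - 0.37 = 0.0391C*, so C* = 1.67/0.0391 = 42.8.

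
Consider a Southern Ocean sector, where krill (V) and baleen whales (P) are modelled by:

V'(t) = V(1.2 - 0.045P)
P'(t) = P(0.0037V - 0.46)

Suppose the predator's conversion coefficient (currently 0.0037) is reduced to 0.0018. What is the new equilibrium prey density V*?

At the interior fixed point, setting dP/dt = 0 with P > 0 fixes V* = (predator death rate)/(VP coefficient) — independent of the other coefficients.
With the change, V* = 0.46/0.0018 = 256; it rises from 124.

V* ≈ 256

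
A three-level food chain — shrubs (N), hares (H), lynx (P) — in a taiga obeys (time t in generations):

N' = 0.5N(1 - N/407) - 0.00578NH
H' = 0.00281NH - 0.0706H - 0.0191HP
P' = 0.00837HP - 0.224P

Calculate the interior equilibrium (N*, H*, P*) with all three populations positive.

From dP/dt = 0: 0.00837H* = 0.224, so H* = 26.8.
From dN/dt = 0: 0.5(1 - N*/407) = 0.00578·26.8, giving N* = 407·(1 - 0.309) = 281.
From dH/dt = 0: 0.00281·281 - 0.0706 = 0.0191P*, so P* = 0.719/0.0191 = 37.7.

N* ≈ 281, H* ≈ 26.8, P* ≈ 37.7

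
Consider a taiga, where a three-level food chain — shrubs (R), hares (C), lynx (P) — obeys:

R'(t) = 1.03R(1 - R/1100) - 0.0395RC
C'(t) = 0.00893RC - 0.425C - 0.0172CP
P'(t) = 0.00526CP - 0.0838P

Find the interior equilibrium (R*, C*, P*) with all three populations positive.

R* ≈ 428, C* ≈ 15.9, P* ≈ 197

From dP/dt = 0: 0.00526C* = 0.0838, so C* = 15.9.
From dR/dt = 0: 1.03(1 - R*/1100) = 0.0395·15.9, giving R* = 1100·(1 - 0.611) = 428.
From dC/dt = 0: 0.00893·428 - 0.425 = 0.0172P*, so P* = 3.4/0.0172 = 197.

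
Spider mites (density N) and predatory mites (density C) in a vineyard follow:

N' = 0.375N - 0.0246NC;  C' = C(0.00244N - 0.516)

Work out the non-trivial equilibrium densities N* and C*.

Set dC/dt = 0 with C > 0: 0.00244N - 0.516 = 0, so N* = 0.516/0.00244 = 211.
Set dN/dt = 0 with N > 0: 0.375 - 0.0246C = 0, so C* = 0.375/0.0246 = 15.2.

N* ≈ 211, C* ≈ 15.2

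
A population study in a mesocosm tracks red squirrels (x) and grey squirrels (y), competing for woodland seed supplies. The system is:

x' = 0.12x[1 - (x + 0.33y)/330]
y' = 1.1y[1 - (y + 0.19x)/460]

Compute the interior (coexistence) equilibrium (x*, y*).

x* ≈ 190, y* ≈ 424

Setting both brackets to zero gives the nullclines x + 0.33y = 330 and 0.19x + y = 460.
Substituting y = 460 - 0.19x into the first: x(1 - 0.33·0.19) = 330 - 0.33·460.
So x* = 178/0.937 = 190, and then y* = 460 - 0.19·190 = 424.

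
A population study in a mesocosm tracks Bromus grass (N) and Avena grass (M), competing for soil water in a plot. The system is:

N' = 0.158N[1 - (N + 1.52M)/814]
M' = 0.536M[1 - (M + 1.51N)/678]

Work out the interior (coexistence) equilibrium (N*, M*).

Setting both brackets to zero gives the nullclines N + 1.52M = 814 and 1.51N + M = 678.
Substituting M = 678 - 1.51N into the first: N(1 - 1.52·1.51) = 814 - 1.52·678.
So N* = -217/-1.3 = 167, and then M* = 678 - 1.51·167 = 426.

N* ≈ 167, M* ≈ 426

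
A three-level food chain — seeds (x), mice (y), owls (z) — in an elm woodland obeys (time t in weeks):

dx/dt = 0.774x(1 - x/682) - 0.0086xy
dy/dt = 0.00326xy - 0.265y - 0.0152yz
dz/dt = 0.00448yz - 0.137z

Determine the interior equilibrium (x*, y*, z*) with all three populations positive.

From dz/dt = 0: 0.00448y* = 0.137, so y* = 30.6.
From dx/dt = 0: 0.774(1 - x*/682) = 0.0086·30.6, giving x* = 682·(1 - 0.34) = 450.
From dy/dt = 0: 0.00326·450 - 0.265 = 0.0152z*, so z* = 1.2/0.0152 = 79.1.

x* ≈ 450, y* ≈ 30.6, z* ≈ 79.1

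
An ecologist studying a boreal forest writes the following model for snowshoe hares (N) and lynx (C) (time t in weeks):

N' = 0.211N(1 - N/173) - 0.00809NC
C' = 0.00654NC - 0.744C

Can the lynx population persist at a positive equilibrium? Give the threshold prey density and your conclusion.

Threshold N = 114; K > 114, so yes, the predator persists.

The predator equation gives dC/dt > 0 only when N > 0.744/0.00654 = 114.
Without the predator, N → K = 173. Since 173 > 114, the predator can invade and persist.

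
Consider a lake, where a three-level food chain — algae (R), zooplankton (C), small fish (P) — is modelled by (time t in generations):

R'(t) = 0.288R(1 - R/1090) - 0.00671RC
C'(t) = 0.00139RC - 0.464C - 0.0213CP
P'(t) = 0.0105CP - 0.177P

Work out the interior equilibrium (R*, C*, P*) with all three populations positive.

From dP/dt = 0: 0.0105C* = 0.177, so C* = 16.9.
From dR/dt = 0: 0.288(1 - R*/1090) = 0.00671·16.9, giving R* = 1090·(1 - 0.393) = 662.
From dC/dt = 0: 0.00139·662 - 0.464 = 0.0213P*, so P* = 0.456/0.0213 = 21.4.

R* ≈ 662, C* ≈ 16.9, P* ≈ 21.4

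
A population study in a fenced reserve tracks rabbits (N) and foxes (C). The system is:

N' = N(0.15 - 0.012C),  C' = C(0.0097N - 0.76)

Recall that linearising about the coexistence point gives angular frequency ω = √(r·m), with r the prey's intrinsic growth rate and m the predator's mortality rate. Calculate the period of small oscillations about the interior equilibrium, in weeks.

T ≈ 18.6 weeks

Here r = 0.15 and m = 0.76, so r·m = 0.114.
ω = √0.114 = 0.338 per week, hence T = 2π/ω ≈ 18.6 weeks.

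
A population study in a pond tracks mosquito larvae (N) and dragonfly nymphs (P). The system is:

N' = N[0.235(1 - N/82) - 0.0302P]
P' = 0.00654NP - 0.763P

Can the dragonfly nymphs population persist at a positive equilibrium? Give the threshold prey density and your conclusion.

The predator equation gives dP/dt > 0 only when N > 0.763/0.00654 = 117.
Without the predator, N → K = 82. Since 82 < 117, the predator cannot invade.

Threshold N = 117; K < 117, so no, the predator goes extinct.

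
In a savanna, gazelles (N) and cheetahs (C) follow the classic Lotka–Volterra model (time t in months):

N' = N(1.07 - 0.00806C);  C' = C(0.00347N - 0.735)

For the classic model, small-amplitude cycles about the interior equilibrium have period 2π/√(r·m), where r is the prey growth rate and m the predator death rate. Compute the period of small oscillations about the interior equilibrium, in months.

T ≈ 7.09 months

Here r = 1.07 and m = 0.735, so r·m = 0.786.
ω = √0.786 = 0.887 per month, hence T = 2π/ω ≈ 7.09 months.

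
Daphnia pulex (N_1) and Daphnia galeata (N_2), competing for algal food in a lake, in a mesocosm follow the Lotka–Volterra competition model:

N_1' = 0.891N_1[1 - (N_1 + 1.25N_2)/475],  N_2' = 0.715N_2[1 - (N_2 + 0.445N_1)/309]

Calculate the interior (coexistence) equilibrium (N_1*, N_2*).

N_1* ≈ 200, N_2* ≈ 220

Setting both brackets to zero gives the nullclines N_1 + 1.25N_2 = 475 and 0.445N_1 + N_2 = 309.
Substituting N_2 = 309 - 0.445N_1 into the first: N_1(1 - 1.25·0.445) = 475 - 1.25·309.
So N_1* = 88.8/0.444 = 200, and then N_2* = 309 - 0.445·200 = 220.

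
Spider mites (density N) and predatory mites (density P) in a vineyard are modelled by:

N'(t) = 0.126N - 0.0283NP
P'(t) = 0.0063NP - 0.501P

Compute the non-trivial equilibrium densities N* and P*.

Set dP/dt = 0 with P > 0: 0.0063N - 0.501 = 0, so N* = 0.501/0.0063 = 79.5.
Set dN/dt = 0 with N > 0: 0.126 - 0.0283P = 0, so P* = 0.126/0.0283 = 4.45.

N* ≈ 79.5, P* ≈ 4.45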